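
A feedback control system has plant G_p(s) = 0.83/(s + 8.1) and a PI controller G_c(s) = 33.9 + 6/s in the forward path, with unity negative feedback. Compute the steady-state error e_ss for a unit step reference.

0

The open loop G_c(s)G_p(s) has a pole at the origin (type 1), so the static position error constant is infinite and e_ss = 1/(1+∞) = 0.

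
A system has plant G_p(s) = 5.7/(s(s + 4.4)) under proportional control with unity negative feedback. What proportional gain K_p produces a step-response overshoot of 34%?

K_p = 8.05

From %OS = 100·exp(−πζ/√(1−ζ²)) = 34%, ζ = −ln(0.34)/√(π²+ln²(0.34)) = 0.3248.
Characteristic equation s² + 4.4s + 5.7K_p = 0 gives ζ = 4.4/(2√(5.7K_p)).
Setting ζ = 0.3248: √(5.7K_p) = 4.4/(2·0.3248) = 6.774, so K_p = 45.88/5.7 = 8.05.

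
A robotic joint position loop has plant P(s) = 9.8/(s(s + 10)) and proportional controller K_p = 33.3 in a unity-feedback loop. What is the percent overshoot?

Closed-loop characteristic equation: s² + 10s + 326.3 = 0, so ω_n = 18.06 rad/s and ζ = 10/(2·18.06) = 0.2768.
%OS = 100·exp(−πζ/√(1−ζ²)) = 100·exp(−π·0.2768/√0.9234) = 40.5%.

40.5%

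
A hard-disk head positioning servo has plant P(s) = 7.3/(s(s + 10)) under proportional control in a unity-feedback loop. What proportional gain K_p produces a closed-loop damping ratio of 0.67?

Closed-loop characteristic equation: s² + 10s + K_p·7.3 = 0.
So ω_n = √(7.3K_p) and 2ζω_n = 10, giving ζ = 10/(2√(7.3K_p)).
Setting ζ = 0.67: √(7.3K_p) = 10/(2·0.67) = 7.463, so K_p = 55.69/7.3 = 7.63.

K_p = 7.63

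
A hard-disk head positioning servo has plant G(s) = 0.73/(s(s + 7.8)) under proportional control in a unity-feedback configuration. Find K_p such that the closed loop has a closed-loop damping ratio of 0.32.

Closed-loop characteristic equation: s² + 7.8s + K_p·0.73 = 0.
So ω_n = √(0.73K_p) and 2ζω_n = 7.8, giving ζ = 7.8/(2√(0.73K_p)).
Setting ζ = 0.32: √(0.73K_p) = 7.8/(2·0.32) = 12.19, so K_p = 148.5/0.73 = 203.

K_p = 203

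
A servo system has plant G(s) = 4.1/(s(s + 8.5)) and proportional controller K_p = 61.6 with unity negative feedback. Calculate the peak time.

T_p = 0.205 s

From 1 + K_pG(s) = 0: s² + 8.5s + 252.6 = 0 ⇒ ω_n = 15.89, ζ = 0.2674.
Damped frequency ω_d = ω_n√(1−ζ²) = 15.31 rad/s, so peak time T_p = π/ω_d = 0.205 s.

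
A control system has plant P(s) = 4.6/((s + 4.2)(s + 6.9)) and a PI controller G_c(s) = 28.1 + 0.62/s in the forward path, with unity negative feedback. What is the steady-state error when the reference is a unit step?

The open loop G_c(s)P(s) has a pole at the origin (type 1), so the static position error constant is infinite and e_ss = 1/(1+∞) = 0.

0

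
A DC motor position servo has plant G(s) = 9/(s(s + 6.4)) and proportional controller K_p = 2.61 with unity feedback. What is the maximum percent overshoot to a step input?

The closed-loop denominator s² + 6.4s + 23.49 gives ω_n = √23.49 = 4.847 and ζ = 6.4/(2ω_n) = 0.6603.
%OS = 100·exp(−πζ/√(1−ζ²)) = 100·exp(−π·0.6603/√0.5641) = 6.32%.

6.32%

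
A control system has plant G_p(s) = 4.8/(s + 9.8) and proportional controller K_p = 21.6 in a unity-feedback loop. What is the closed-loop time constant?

Closed-loop transfer function: T(s) = K_p·G_p(s)/(1 + K_p·G_p(s)) = 103.7/(s + 9.8 + 103.7) = 103.7/(s + 113.5).
Time constant τ = 1/113.5 = 0.00881 s.

τ = 0.00881 s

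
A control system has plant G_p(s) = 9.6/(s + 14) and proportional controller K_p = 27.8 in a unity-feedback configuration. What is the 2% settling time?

Closed-loop transfer function: T(s) = K_p·G_p(s)/(1 + K_p·G_p(s)) = 266.9/(s + 14 + 266.9) = 266.9/(s + 280.9).
Time constant τ = 1/280.9 = 0.00356 s, so the 2% settling time is about 4τ = 0.0142 s.

T_s ≈ 0.0142 s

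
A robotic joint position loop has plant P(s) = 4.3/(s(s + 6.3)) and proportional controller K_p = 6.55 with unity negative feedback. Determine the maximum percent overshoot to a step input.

9.86%

From 1 + K_pP(s) = 0: s² + 6.3s + 28.16 = 0 ⇒ ω_n = 5.307, ζ = 0.5935.
%OS = 100·exp(−πζ/√(1−ζ²)) = 100·exp(−π·0.5935/√0.6477) = 9.86%.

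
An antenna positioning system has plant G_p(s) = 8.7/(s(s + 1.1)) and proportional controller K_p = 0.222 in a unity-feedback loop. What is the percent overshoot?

The closed-loop denominator s² + 1.1s + 1.931 gives ω_n = √1.931 = 1.39 and ζ = 1.1/(2ω_n) = 0.3958.
%OS = 100·exp(−πζ/√(1−ζ²)) = 100·exp(−π·0.3958/√0.8434) = 25.8%.

25.8%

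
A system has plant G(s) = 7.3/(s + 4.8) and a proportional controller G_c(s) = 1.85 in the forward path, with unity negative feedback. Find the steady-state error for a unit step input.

0.262

The loop is type 0. Static position error constant K_pos = G_c(0)·G(0) = 1.85·1.521 = 2.814.
Steady-state error to a unit step: e_ss = 1/(1+K_pos) = 1/3.814 = 0.262.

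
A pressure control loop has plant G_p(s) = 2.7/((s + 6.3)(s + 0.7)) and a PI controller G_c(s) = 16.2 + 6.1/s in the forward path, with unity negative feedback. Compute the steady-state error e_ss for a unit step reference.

0

The open loop G_c(s)G_p(s) has a pole at the origin (type 1), so the static position error constant is infinite and e_ss = 1/(1+∞) = 0.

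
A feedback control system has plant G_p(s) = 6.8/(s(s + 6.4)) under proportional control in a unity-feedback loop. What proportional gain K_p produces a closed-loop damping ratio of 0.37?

Closed-loop characteristic equation: s² + 6.4s + K_p·6.8 = 0.
So ω_n = √(6.8K_p) and 2ζω_n = 6.4, giving ζ = 6.4/(2√(6.8K_p)).
Setting ζ = 0.37: √(6.8K_p) = 6.4/(2·0.37) = 8.649, so K_p = 74.8/6.8 = 11.

K_p = 11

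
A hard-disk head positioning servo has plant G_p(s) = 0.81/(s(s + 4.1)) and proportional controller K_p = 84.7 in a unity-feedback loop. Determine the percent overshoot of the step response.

44.8%

The closed-loop denominator s² + 4.1s + 68.61 gives ω_n = √68.61 = 8.283 and ζ = 4.1/(2ω_n) = 0.2475.
%OS = 100·exp(−πζ/√(1−ζ²)) = 100·exp(−π·0.2475/√0.9387) = 44.8%.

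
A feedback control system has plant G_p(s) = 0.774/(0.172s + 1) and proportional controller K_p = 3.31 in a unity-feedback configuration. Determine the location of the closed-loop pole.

Closed loop: T(s) = K_p·G_p/(1+K_p·G_p) = 2.562/(0.172s + 1 + 2.562), with pole at s = −(1 + 2.562)/0.172 = −20.71.

s = -20.71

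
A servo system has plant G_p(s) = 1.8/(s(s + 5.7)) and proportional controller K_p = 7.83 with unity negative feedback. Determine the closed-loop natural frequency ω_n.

The closed-loop denominator is s(s+5.7) + 7.83·1.8 = s² + 5.7s + 14.09.
So ω_n² = 14.09 ⇒ ω_n = 3.754 rad/s, and ζ = 5.7/(2ω_n) = 0.759.

ω_n = 3.75 rad/s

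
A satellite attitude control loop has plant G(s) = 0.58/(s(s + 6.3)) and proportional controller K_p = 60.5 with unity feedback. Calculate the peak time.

From 1 + K_pG(s) = 0: s² + 6.3s + 35.09 = 0 ⇒ ω_n = 5.924, ζ = 0.5318.
Damped frequency ω_d = ω_n√(1−ζ²) = 5.017 rad/s, so peak time T_p = π/ω_d = 0.626 s.

T_p = 0.626 s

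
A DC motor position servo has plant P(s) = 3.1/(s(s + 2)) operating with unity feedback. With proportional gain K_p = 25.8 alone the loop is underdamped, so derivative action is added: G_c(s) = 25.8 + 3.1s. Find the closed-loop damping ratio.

Forward path: (25.8 + 3.1s)·3.1/(s(s+2)). The closed-loop characteristic equation is s² + (2 + 3.1·3.1)s + 3.1·25.8 = 0.
That is s² + 11.61s + 79.98 = 0, so ω_n = 8.943 rad/s and ζ = 11.61/(2·8.943) = 0.6491.

ζ = 0.649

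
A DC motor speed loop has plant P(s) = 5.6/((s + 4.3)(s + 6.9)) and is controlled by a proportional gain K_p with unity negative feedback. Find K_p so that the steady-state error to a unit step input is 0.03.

For a type-0 loop with proportional control, e_ss = 1/(1 + K_p·P(0)).
P(0) = 0.1887. Require 1/(1 + K_p·0.1887) = 0.03, so 1 + 0.1887·K_p = 33.33.
K_p = (33.33 − 1)/0.1887 = 171.

K_p = 171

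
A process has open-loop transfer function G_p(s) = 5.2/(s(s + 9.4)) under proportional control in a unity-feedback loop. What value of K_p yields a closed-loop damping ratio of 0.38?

K_p = 29.4

Closed-loop characteristic equation: s² + 9.4s + K_p·5.2 = 0.
So ω_n = √(5.2K_p) and 2ζω_n = 9.4, giving ζ = 9.4/(2√(5.2K_p)).
Setting ζ = 0.38: √(5.2K_p) = 9.4/(2·0.38) = 12.37, so K_p = 153/5.2 = 29.4.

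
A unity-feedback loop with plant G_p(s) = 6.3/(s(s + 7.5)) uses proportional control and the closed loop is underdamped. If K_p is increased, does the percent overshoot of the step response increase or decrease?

increase

ζ = 7.5/(2√(6.3K_p)) decreases as K_p grows; lower damping means more overshoot.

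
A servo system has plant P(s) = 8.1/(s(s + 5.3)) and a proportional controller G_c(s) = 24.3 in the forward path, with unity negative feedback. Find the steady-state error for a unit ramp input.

0.0269

The loop has one pole at the origin (type 1). Velocity error constant K_v = lim_{s→0} s·G_c(s)P(s) = 24.3·8.1/5.3 = 37.14.
Steady-state error to a unit ramp: e_ss = 1/K_v = 0.0269.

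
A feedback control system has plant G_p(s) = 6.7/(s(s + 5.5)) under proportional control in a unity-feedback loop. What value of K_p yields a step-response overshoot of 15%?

From %OS = 100·exp(−πζ/√(1−ζ²)) = 15%, ζ = −ln(0.15)/√(π²+ln²(0.15)) = 0.5169.
Characteristic equation s² + 5.5s + 6.7K_p = 0 gives ζ = 5.5/(2√(6.7K_p)).
Setting ζ = 0.5169: √(6.7K_p) = 5.5/(2·0.5169) = 5.32, so K_p = 28.3/6.7 = 4.22.

K_p = 4.22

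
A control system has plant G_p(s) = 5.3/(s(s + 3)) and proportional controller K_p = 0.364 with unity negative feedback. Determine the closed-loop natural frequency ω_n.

ω_n = 1.39 rad/s

1 + K_p·G_p(s) = 0 gives s² + 3s + 1.929 = 0.
Matching s² + 2ζω_n s + ω_n²: ω_n = √1.929 = 1.389 rad/s and 2ζω_n = 3, so ζ = 3/(2·1.389) = 1.08.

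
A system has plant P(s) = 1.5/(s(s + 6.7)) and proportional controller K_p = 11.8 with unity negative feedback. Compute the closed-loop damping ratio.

The closed-loop denominator is s(s+6.7) + 11.8·1.5 = s² + 6.7s + 17.7.
So ω_n² = 17.7 ⇒ ω_n = 4.207 rad/s, and ζ = 6.7/(2ω_n) = 0.796.

ζ = 0.796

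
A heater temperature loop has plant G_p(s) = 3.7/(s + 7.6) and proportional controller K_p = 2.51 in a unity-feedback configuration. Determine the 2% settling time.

T_s ≈ 0.237 s

Closed-loop transfer function: T(s) = K_p·G_p(s)/(1 + K_p·G_p(s)) = 9.287/(s + 7.6 + 9.287) = 9.287/(s + 16.89).
Time constant τ = 1/16.89 = 0.05922 s, so the 2% settling time is about 4τ = 0.237 s.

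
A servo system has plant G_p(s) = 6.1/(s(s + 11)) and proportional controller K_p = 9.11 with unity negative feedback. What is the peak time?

T_p = 0.624 s

Closed-loop characteristic equation: s² + 11s + 55.57 = 0, so ω_n = 7.455 rad/s and ζ = 11/(2·7.455) = 0.7378.
Damped frequency ω_d = ω_n√(1−ζ²) = 5.032 rad/s, so peak time T_p = π/ω_d = 0.624 s.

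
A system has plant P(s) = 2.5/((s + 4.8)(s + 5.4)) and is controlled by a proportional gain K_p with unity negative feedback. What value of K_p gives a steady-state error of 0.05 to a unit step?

K_p = 197

Steady-state error for a unit step on this type-0 loop is 1/(1 + K_p·P(0)).
P(0) = 0.09645. Require 1/(1 + K_p·0.09645) = 0.05, so 1 + 0.09645·K_p = 20.
K_p = (20 − 1)/0.09645 = 197.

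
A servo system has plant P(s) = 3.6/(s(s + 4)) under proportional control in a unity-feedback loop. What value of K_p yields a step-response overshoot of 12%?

From %OS = 100·exp(−πζ/√(1−ζ²)) = 12%, ζ = −ln(0.12)/√(π²+ln²(0.12)) = 0.5594.
Characteristic equation s² + 4s + 3.6K_p = 0 gives ζ = 4/(2√(3.6K_p)).
Setting ζ = 0.5594: √(3.6K_p) = 4/(2·0.5594) = 3.575, so K_p = 12.78/3.6 = 3.55.

K_p = 3.55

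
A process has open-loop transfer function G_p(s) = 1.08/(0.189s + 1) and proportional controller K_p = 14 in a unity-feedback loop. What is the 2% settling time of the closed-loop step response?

T_s ≈ 0.0469 s

Closed loop: T(s) = K_p·G_p/(1+K_p·G_p) = 15.12/(0.189s + 1 + 15.12), with pole at s = −(1 + 15.12)/0.189 = −85.29.
τ = 1/85.29 = 0.01172 s, so 2% settling time ≈ 4τ = 0.0469 s.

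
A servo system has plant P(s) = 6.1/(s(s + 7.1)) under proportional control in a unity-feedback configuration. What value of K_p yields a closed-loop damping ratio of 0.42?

K_p = 11.7

Closed-loop characteristic equation: s² + 7.1s + K_p·6.1 = 0.
So ω_n = √(6.1K_p) and 2ζω_n = 7.1, giving ζ = 7.1/(2√(6.1K_p)).
Setting ζ = 0.42: √(6.1K_p) = 7.1/(2·0.42) = 8.452, so K_p = 71.44/6.1 = 11.7.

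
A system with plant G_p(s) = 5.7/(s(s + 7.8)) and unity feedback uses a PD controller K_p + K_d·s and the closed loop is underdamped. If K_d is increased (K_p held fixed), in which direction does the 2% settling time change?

decrease

Characteristic equation s² + (7.8 + 5.7K_d)s + 5.7K_p = 0: raising K_d increases ζω_n = (7.8+5.7K_d)/2 while the loop stays underdamped, so T_s ≈ 4/(ζω_n) decreases.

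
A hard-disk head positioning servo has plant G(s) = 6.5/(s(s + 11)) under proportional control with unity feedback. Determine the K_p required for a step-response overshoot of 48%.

From %OS = 100·exp(−πζ/√(1−ζ²)) = 48%, ζ = −ln(0.48)/√(π²+ln²(0.48)) = 0.2275.
Characteristic equation s² + 11s + 6.5K_p = 0 gives ζ = 11/(2√(6.5K_p)).
Setting ζ = 0.2275: √(6.5K_p) = 11/(2·0.2275) = 24.18, so K_p = 584.5/6.5 = 89.9.

K_p = 89.9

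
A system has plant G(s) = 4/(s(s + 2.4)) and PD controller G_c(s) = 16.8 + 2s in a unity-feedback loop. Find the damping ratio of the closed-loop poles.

Forward path: (16.8 + 2s)·4/(s(s+2.4)). The closed-loop characteristic equation is s² + (2.4 + 4·2)s + 4·16.8 = 0.
That is s² + 10.4s + 67.2 = 0, so ω_n = 8.198 rad/s and ζ = 10.4/(2·8.198) = 0.6343.

ζ = 0.634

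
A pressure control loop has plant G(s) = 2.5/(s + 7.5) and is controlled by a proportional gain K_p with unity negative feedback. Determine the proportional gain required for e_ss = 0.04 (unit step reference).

Steady-state error for a unit step on this type-0 loop is 1/(1 + K_p·G(0)).
G(0) = 0.3333. Require 1/(1 + K_p·0.3333) = 0.04, so 1 + 0.3333·K_p = 25.
K_p = (25 − 1)/0.3333 = 72.

K_p = 72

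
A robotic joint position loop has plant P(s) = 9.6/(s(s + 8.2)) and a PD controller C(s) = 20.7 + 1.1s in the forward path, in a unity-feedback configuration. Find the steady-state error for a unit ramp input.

0.0413

The loop has one pole at the origin (type 1). Velocity error constant K_v = lim_{s→0} s·C(s)P(s) = 20.7·9.6/8.2 = 24.23.
Steady-state error to a unit ramp: e_ss = 1/K_v = 0.0413.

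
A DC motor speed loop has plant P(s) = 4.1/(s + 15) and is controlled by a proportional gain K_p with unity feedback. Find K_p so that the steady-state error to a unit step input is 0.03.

Steady-state error for a unit step on this type-0 loop is 1/(1 + K_p·P(0)).
P(0) = 0.2733. Require 1/(1 + K_p·0.2733) = 0.03, so 1 + 0.2733·K_p = 33.33.
K_p = (33.33 − 1)/0.2733 = 118.

K_p = 118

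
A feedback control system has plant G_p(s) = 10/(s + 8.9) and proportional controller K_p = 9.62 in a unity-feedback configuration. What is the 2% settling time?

Closed-loop transfer function: T(s) = K_p·G_p(s)/(1 + K_p·G_p(s)) = 96.2/(s + 8.9 + 96.2) = 96.2/(s + 105.1).
Time constant τ = 1/105.1 = 0.009515 s, so the 2% settling time is about 4τ = 0.0381 s.

T_s ≈ 0.0381 s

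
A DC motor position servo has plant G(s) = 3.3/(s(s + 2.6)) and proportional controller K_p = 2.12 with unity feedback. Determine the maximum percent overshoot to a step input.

From 1 + K_pG(s) = 0: s² + 2.6s + 6.996 = 0 ⇒ ω_n = 2.645, ζ = 0.4915.
%OS = 100·exp(−πζ/√(1−ζ²)) = 100·exp(−π·0.4915/√0.7584) = 17%.

17%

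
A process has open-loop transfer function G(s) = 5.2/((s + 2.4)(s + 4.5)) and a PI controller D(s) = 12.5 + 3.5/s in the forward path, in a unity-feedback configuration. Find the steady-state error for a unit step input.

The open loop D(s)G(s) has a pole at the origin (type 1), so the static position error constant is infinite and e_ss = 1/(1+∞) = 0.

0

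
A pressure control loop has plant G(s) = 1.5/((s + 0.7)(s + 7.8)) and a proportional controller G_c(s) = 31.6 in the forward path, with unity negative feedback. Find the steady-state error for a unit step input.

0.103

The loop is type 0. Static position error constant K_pos = G_c(0)·G(0) = 31.6·0.2747 = 8.681.
Steady-state error to a unit step: e_ss = 1/(1+K_pos) = 1/9.681 = 0.103.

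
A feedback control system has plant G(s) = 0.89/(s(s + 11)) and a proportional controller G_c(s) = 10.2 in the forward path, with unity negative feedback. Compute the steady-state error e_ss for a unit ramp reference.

1.21

The loop has one pole at the origin (type 1). Velocity error constant K_v = lim_{s→0} s·G_c(s)G(s) = 10.2·0.89/11 = 0.8253.
Steady-state error to a unit ramp: e_ss = 1/K_v = 1.21.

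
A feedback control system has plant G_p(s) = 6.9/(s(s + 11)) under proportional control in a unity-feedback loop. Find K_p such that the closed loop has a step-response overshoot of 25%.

K_p = 26.9

From %OS = 100·exp(−πζ/√(1−ζ²)) = 25%, ζ = −ln(0.25)/√(π²+ln²(0.25)) = 0.4037.
Characteristic equation s² + 11s + 6.9K_p = 0 gives ζ = 11/(2√(6.9K_p)).
Setting ζ = 0.4037: √(6.9K_p) = 11/(2·0.4037) = 13.62, so K_p = 185.6/6.9 = 26.9.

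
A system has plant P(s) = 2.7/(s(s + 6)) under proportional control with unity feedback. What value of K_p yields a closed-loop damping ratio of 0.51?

Closed-loop characteristic equation: s² + 6s + K_p·2.7 = 0.
So ω_n = √(2.7K_p) and 2ζω_n = 6, giving ζ = 6/(2√(2.7K_p)).
Setting ζ = 0.51: √(2.7K_p) = 6/(2·0.51) = 5.882, so K_p = 34.6/2.7 = 12.8.

K_p = 12.8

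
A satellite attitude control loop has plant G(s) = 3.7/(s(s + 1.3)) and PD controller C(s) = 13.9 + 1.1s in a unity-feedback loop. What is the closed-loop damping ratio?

Forward path: (13.9 + 1.1s)·3.7/(s(s+1.3)). The closed-loop characteristic equation is s² + (1.3 + 3.7·1.1)s + 3.7·13.9 = 0.
That is s² + 5.37s + 51.43 = 0, so ω_n = 7.171 rad/s and ζ = 5.37/(2·7.171) = 0.3744.

ζ = 0.374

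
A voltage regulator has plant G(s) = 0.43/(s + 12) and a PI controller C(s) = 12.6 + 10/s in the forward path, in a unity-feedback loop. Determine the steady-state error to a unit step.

The open loop C(s)G(s) has a pole at the origin (type 1), so the static position error constant is infinite and e_ss = 1/(1+∞) = 0.

0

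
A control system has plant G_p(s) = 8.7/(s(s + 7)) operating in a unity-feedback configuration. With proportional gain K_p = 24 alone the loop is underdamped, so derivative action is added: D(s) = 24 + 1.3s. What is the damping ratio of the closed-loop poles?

Forward path: (24 + 1.3s)·8.7/(s(s+7)). The closed-loop characteristic equation is s² + (7 + 8.7·1.3)s + 8.7·24 = 0.
That is s² + 18.31s + 208.8 = 0, so ω_n = 14.45 rad/s and ζ = 18.31/(2·14.45) = 0.6336.

ζ = 0.634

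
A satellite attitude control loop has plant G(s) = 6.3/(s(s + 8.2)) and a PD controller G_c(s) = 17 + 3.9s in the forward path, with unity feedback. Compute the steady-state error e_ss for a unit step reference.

0

The open loop G_c(s)G(s) has a pole at the origin (type 1), so the static position error constant is infinite and e_ss = 1/(1+∞) = 0.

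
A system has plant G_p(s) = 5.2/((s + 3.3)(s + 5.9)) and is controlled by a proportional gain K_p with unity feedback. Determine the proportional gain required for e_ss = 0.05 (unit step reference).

The loop is type 0, so e_ss(step) = 1/(1 + K_pos) with K_pos = K_p·G_p(0).
G_p(0) = 0.2671. Require 1/(1 + K_p·0.2671) = 0.05, so 1 + 0.2671·K_p = 20.
K_p = (20 − 1)/0.2671 = 71.1.

K_p = 71.1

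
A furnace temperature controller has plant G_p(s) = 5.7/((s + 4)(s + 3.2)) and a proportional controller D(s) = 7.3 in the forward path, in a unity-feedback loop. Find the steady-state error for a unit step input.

The loop is type 0. Static position error constant K_pos = D(0)·G_p(0) = 7.3·0.4453 = 3.251.
Steady-state error to a unit step: e_ss = 1/(1+K_pos) = 1/4.251 = 0.235.

0.235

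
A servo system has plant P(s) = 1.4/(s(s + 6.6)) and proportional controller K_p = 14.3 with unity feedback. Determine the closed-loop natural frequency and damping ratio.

1 + K_p·P(s) = 0 gives s² + 6.6s + 20.02 = 0.
So ω_n² = 20.02 ⇒ ω_n = 4.474 rad/s, and ζ = 6.6/(2ω_n) = 0.738.

ω_n = 4.47 rad/s, ζ = 0.738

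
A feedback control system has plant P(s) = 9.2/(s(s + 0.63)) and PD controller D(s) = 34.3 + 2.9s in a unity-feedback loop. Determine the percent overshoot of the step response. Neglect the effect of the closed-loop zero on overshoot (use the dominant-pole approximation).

2.29%

Forward path: (34.3 + 2.9s)·9.2/(s(s+0.63)). The closed-loop characteristic equation is s² + (0.63 + 9.2·2.9)s + 9.2·34.3 = 0.
That is s² + 27.31s + 315.6 = 0, so ω_n = 17.76 rad/s and ζ = 27.31/(2·17.76) = 0.7687.
%OS = 100·exp(−πζ/√(1−ζ²)) = 2.29%.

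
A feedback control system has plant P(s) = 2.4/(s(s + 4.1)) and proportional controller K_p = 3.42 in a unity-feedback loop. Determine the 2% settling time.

The closed-loop denominator s² + 4.1s + 8.208 gives ω_n = √8.208 = 2.865 and ζ = 4.1/(2ω_n) = 0.7155.
2% settling time T_s ≈ 4/(ζω_n) = 4/2.05 = 1.95 s.

T_s ≈ 1.95 s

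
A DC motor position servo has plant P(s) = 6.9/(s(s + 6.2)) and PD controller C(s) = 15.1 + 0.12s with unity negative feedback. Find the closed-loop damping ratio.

ζ = 0.344

Forward path: (15.1 + 0.12s)·6.9/(s(s+6.2)). The closed-loop characteristic equation is s² + (6.2 + 6.9·0.12)s + 6.9·15.1 = 0.
That is s² + 7.028s + 104.2 = 0, so ω_n = 10.21 rad/s and ζ = 7.028/(2·10.21) = 0.3443.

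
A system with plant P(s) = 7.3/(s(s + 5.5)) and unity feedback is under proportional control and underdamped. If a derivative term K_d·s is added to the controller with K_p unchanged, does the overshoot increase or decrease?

The derivative term adds K·K_d to the s-coefficient of the characteristic equation, raising 2ζω_n while ω_n is unchanged; ζ increases, so overshoot decreases.

decrease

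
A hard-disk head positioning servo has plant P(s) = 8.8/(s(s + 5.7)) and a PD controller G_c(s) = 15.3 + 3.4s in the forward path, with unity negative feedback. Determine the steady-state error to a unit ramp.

0.0423

The loop has one pole at the origin (type 1). Velocity error constant K_v = lim_{s→0} s·G_c(s)P(s) = 15.3·8.8/5.7 = 23.62.
Steady-state error to a unit ramp: e_ss = 1/K_v = 0.0423.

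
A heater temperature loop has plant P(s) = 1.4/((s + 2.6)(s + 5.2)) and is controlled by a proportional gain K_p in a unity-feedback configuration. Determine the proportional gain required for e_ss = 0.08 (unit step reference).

K_p = 111

Steady-state error for a unit step on this type-0 loop is 1/(1 + K_p·P(0)).
P(0) = 0.1036. Require 1/(1 + K_p·0.1036) = 0.08, so 1 + 0.1036·K_p = 12.5.
K_p = (12.5 − 1)/0.1036 = 111.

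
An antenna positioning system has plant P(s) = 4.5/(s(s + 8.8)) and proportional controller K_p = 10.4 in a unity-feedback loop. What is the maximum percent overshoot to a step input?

Closed-loop characteristic equation: s² + 8.8s + 46.8 = 0, so ω_n = 6.841 rad/s and ζ = 8.8/(2·6.841) = 0.6432.
%OS = 100·exp(−πζ/√(1−ζ²)) = 100·exp(−π·0.6432/√0.5863) = 7.14%.

7.14%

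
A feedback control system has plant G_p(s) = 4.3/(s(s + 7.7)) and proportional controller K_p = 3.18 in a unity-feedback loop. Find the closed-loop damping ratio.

1 + K_p·G_p(s) = 0 gives s² + 7.7s + 13.67 = 0.
So ω_n² = 13.67 ⇒ ω_n = 3.698 rad/s, and ζ = 7.7/(2ω_n) = 1.04.

ζ = 1.04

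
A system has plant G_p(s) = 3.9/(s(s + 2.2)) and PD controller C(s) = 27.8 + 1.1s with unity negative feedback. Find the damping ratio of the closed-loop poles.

ζ = 0.312

Forward path: (27.8 + 1.1s)·3.9/(s(s+2.2)). The closed-loop characteristic equation is s² + (2.2 + 3.9·1.1)s + 3.9·27.8 = 0.
That is s² + 6.49s + 108.4 = 0, so ω_n = 10.41 rad/s and ζ = 6.49/(2·10.41) = 0.3116.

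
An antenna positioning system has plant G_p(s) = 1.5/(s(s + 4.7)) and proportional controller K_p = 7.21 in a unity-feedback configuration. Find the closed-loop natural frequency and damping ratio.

1 + K_p·G_p(s) = 0 gives s² + 4.7s + 10.81 = 0.
Matching s² + 2ζω_n s + ω_n²: ω_n = √10.81 = 3.289 rad/s and 2ζω_n = 4.7, so ζ = 4.7/(2·3.289) = 0.715.

ω_n = 3.29 rad/s, ζ = 0.715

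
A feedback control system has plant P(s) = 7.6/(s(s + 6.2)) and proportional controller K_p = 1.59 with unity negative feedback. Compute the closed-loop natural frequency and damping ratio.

ω_n = 3.48 rad/s, ζ = 0.892

The closed-loop denominator is s(s+6.2) + 1.59·7.6 = s² + 6.2s + 12.08.
Matching s² + 2ζω_n s + ω_n²: ω_n = √12.08 = 3.476 rad/s and 2ζω_n = 6.2, so ζ = 6.2/(2·3.476) = 0.892.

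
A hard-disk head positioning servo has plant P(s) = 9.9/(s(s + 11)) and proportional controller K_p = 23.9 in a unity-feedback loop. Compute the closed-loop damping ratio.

The closed-loop denominator is s(s+11) + 23.9·9.9 = s² + 11s + 236.6.
Matching s² + 2ζω_n s + ω_n²: ω_n = √236.6 = 15.38 rad/s and 2ζω_n = 11, so ζ = 11/(2·15.38) = 0.358.

ζ = 0.358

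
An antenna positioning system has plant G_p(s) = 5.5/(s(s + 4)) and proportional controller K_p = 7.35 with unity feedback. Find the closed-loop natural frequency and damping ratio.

The closed-loop denominator is s(s+4) + 7.35·5.5 = s² + 4s + 40.42.
So ω_n² = 40.42 ⇒ ω_n = 6.358 rad/s, and ζ = 4/(2ω_n) = 0.315.

ω_n = 6.36 rad/s, ζ = 0.315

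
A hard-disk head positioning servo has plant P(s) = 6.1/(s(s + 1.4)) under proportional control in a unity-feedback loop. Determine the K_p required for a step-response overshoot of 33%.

From %OS = 100·exp(−πζ/√(1−ζ²)) = 33%, ζ = −ln(0.33)/√(π²+ln²(0.33)) = 0.3328.
Characteristic equation s² + 1.4s + 6.1K_p = 0 gives ζ = 1.4/(2√(6.1K_p)).
Setting ζ = 0.3328: √(6.1K_p) = 1.4/(2·0.3328) = 2.103, so K_p = 4.425/6.1 = 0.725.

K_p = 0.725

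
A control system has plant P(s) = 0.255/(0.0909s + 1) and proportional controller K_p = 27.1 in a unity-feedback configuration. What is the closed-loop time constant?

τ = 0.0115 s

Closed loop: T(s) = K_p·P/(1+K_p·P) = 6.911/(0.0909s + 1 + 6.911), with pole at s = −(1 + 6.911)/0.0909 = −87.02.
Closed-loop time constant τ = 1/87.02 = 0.0115 s.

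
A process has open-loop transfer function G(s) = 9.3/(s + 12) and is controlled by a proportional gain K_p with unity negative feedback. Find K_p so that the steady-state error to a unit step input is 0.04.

K_p = 31

Steady-state error for a unit step on this type-0 loop is 1/(1 + K_p·G(0)).
G(0) = 0.775. Require 1/(1 + K_p·0.775) = 0.04, so 1 + 0.775·K_p = 25.
K_p = (25 − 1)/0.775 = 31.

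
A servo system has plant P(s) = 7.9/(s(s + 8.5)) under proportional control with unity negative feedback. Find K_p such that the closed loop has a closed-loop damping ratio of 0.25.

Closed-loop characteristic equation: s² + 8.5s + K_p·7.9 = 0.
So ω_n = √(7.9K_p) and 2ζω_n = 8.5, giving ζ = 8.5/(2√(7.9K_p)).
Setting ζ = 0.25: √(7.9K_p) = 8.5/(2·0.25) = 17, so K_p = 289/7.9 = 36.6.

K_p = 36.6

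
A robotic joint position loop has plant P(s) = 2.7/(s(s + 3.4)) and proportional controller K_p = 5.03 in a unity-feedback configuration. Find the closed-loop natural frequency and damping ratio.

With unity feedback the closed-loop characteristic equation is s² + 3.4s + 5.03·2.7 = s² + 3.4s + 13.58 = 0.
Matching s² + 2ζω_n s + ω_n²: ω_n = √13.58 = 3.685 rad/s and 2ζω_n = 3.4, so ζ = 3.4/(2·3.685) = 0.461.

ω_n = 3.69 rad/s, ζ = 0.461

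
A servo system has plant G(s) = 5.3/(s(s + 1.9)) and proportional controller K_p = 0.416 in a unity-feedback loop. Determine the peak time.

From 1 + K_pG(s) = 0: s² + 1.9s + 2.205 = 0 ⇒ ω_n = 1.485, ζ = 0.6398.
Damped frequency ω_d = ω_n√(1−ζ²) = 1.141 rad/s, so peak time T_p = π/ω_d = 2.75 s.

T_p = 2.75 s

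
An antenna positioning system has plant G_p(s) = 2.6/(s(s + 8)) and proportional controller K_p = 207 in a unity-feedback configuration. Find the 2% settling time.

T_s ≈ 1 s

Closed-loop characteristic equation: s² + 8s + 538.2 = 0, so ω_n = 23.2 rad/s and ζ = 8/(2·23.2) = 0.1724.
2% settling time T_s ≈ 4/(ζω_n) = 4/4 = 1 s.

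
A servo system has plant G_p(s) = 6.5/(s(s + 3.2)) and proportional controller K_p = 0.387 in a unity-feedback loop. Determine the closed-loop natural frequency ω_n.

ω_n = 1.59 rad/s

The closed-loop denominator is s(s+3.2) + 0.387·6.5 = s² + 3.2s + 2.516.
Matching s² + 2ζω_n s + ω_n²: ω_n = √2.516 = 1.586 rad/s and 2ζω_n = 3.2, so ζ = 3.2/(2·1.586) = 1.01.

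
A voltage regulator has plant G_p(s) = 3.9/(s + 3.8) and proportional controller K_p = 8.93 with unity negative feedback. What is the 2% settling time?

Closed-loop transfer function: T(s) = K_p·G_p(s)/(1 + K_p·G_p(s)) = 34.83/(s + 3.8 + 34.83) = 34.83/(s + 38.63).
Time constant τ = 1/38.63 = 0.02589 s, so the 2% settling time is about 4τ = 0.104 s.

T_s ≈ 0.104 s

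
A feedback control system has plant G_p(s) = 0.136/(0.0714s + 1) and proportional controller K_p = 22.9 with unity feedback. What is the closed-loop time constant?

τ = 0.0174 s

Closed loop: T(s) = K_p·G_p/(1+K_p·G_p) = 3.114/(0.0714s + 1 + 3.114), with pole at s = −(1 + 3.114)/0.0714 = −57.62.
Closed-loop time constant τ = 1/57.62 = 0.0174 s.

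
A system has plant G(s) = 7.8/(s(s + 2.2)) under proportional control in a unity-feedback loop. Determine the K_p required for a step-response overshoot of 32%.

K_p = 1.33

From %OS = 100·exp(−πζ/√(1−ζ²)) = 32%, ζ = −ln(0.32)/√(π²+ln²(0.32)) = 0.341.
Characteristic equation s² + 2.2s + 7.8K_p = 0 gives ζ = 2.2/(2√(7.8K_p)).
Setting ζ = 0.341: √(7.8K_p) = 2.2/(2·0.341) = 3.226, so K_p = 10.41/7.8 = 1.33.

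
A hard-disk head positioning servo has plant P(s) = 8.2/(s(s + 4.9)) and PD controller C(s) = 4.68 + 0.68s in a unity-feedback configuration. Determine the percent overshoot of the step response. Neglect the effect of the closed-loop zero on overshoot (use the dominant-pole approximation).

0.691%

Forward path: (4.68 + 0.68s)·8.2/(s(s+4.9)). The closed-loop characteristic equation is s² + (4.9 + 8.2·0.68)s + 8.2·4.68 = 0.
That is s² + 10.48s + 38.38 = 0, so ω_n = 6.195 rad/s and ζ = 10.48/(2·6.195) = 0.8455.
%OS = 100·exp(−πζ/√(1−ζ²)) = 0.691%.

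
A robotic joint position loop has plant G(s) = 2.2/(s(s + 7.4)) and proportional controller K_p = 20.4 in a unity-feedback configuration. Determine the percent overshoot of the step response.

12.5%

From 1 + K_pG(s) = 0: s² + 7.4s + 44.88 = 0 ⇒ ω_n = 6.699, ζ = 0.5523.
%OS = 100·exp(−πζ/√(1−ζ²)) = 100·exp(−π·0.5523/√0.695) = 12.5%.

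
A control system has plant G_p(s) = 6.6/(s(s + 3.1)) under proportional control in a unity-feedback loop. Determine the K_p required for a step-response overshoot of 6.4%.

From %OS = 100·exp(−πζ/√(1−ζ²)) = 6.4%, ζ = −ln(0.064)/√(π²+ln²(0.064)) = 0.6585.
Characteristic equation s² + 3.1s + 6.6K_p = 0 gives ζ = 3.1/(2√(6.6K_p)).
Setting ζ = 0.6585: √(6.6K_p) = 3.1/(2·0.6585) = 2.354, so K_p = 5.541/6.6 = 0.839.

K_p = 0.839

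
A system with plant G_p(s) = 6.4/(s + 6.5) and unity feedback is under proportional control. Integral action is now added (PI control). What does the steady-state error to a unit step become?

Adding integral action puts a pole at s = 0 in the forward path, raising the system type to 1; a type-1 loop has zero steady-state error to a step.

0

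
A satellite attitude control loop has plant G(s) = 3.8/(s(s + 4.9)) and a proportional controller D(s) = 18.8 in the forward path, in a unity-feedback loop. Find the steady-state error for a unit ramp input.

0.0686

The loop has one pole at the origin (type 1). Velocity error constant K_v = lim_{s→0} s·D(s)G(s) = 18.8·3.8/4.9 = 14.58.
Steady-state error to a unit ramp: e_ss = 1/K_v = 0.0686.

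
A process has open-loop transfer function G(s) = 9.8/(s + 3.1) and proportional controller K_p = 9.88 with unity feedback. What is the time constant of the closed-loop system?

Closed-loop transfer function: T(s) = K_p·G(s)/(1 + K_p·G(s)) = 96.82/(s + 3.1 + 96.82) = 96.82/(s + 99.92).
Time constant τ = 1/99.92 = 0.01 s.

τ = 0.01 s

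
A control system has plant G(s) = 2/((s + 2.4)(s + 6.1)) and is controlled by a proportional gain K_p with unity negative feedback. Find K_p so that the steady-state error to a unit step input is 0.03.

The loop is type 0, so e_ss(step) = 1/(1 + K_pos) with K_pos = K_p·G(0).
G(0) = 0.1366. Require 1/(1 + K_p·0.1366) = 0.03, so 1 + 0.1366·K_p = 33.33.
K_p = (33.33 − 1)/0.1366 = 237.

K_p = 237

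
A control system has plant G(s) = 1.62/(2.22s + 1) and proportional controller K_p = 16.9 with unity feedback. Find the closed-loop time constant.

Closed loop: T(s) = K_p·G/(1+K_p·G) = 27.38/(2.22s + 1 + 27.38), with pole at s = −(1 + 27.38)/2.22 = −12.78.
Closed-loop time constant τ = 1/12.78 = 0.0782 s.

τ = 0.0782 s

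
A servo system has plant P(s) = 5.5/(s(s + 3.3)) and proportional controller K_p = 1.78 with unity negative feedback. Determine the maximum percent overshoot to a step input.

The closed-loop denominator s² + 3.3s + 9.79 gives ω_n = √9.79 = 3.129 and ζ = 3.3/(2ω_n) = 0.5273.
%OS = 100·exp(−πζ/√(1−ζ²)) = 100·exp(−π·0.5273/√0.7219) = 14.2%.

14.2%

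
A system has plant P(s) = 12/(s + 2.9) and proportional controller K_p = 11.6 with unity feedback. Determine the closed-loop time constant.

τ = 0.00704 s

Closed-loop transfer function: T(s) = K_p·P(s)/(1 + K_p·P(s)) = 139.2/(s + 2.9 + 139.2) = 139.2/(s + 142.1).
Time constant τ = 1/142.1 = 0.00704 s.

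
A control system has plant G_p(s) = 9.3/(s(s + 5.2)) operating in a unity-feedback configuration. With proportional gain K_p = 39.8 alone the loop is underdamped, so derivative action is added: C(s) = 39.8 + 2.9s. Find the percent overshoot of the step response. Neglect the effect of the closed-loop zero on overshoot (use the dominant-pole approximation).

0.833%

Forward path: (39.8 + 2.9s)·9.3/(s(s+5.2)). The closed-loop characteristic equation is s² + (5.2 + 9.3·2.9)s + 9.3·39.8 = 0.
That is s² + 32.17s + 370.1 = 0, so ω_n = 19.24 rad/s and ζ = 32.17/(2·19.24) = 0.8361.
%OS = 100·exp(−πζ/√(1−ζ²)) = 0.833%.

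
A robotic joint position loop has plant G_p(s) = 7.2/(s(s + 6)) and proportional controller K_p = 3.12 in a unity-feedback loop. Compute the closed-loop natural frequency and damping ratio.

With unity feedback the closed-loop characteristic equation is s² + 6s + 3.12·7.2 = s² + 6s + 22.46 = 0.
So ω_n² = 22.46 ⇒ ω_n = 4.74 rad/s, and ζ = 6/(2ω_n) = 0.633.

ω_n = 4.74 rad/s, ζ = 0.633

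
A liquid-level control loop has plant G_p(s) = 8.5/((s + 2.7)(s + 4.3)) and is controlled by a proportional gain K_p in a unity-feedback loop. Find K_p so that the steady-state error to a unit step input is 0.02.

K_p = 66.9

The loop is type 0, so e_ss(step) = 1/(1 + K_pos) with K_pos = K_p·G_p(0).
G_p(0) = 0.7321. Require 1/(1 + K_p·0.7321) = 0.02, so 1 + 0.7321·K_p = 50.
K_p = (50 − 1)/0.7321 = 66.9.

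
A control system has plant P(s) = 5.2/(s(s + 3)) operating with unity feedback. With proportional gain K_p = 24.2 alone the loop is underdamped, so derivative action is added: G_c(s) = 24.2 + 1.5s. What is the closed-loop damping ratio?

Forward path: (24.2 + 1.5s)·5.2/(s(s+3)). The closed-loop characteristic equation is s² + (3 + 5.2·1.5)s + 5.2·24.2 = 0.
That is s² + 10.8s + 125.8 = 0, so ω_n = 11.22 rad/s and ζ = 10.8/(2·11.22) = 0.4814.

ζ = 0.481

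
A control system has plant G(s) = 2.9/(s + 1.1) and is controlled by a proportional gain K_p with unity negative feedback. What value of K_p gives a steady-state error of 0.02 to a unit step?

Steady-state error for a unit step on this type-0 loop is 1/(1 + K_p·G(0)).
G(0) = 2.636. Require 1/(1 + K_p·2.636) = 0.02, so 1 + 2.636·K_p = 50.
K_p = (50 − 1)/2.636 = 18.6.

K_p = 18.6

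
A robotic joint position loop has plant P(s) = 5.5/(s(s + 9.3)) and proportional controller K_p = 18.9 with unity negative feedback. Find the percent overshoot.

Closed-loop characteristic equation: s² + 9.3s + 103.9 = 0, so ω_n = 10.2 rad/s and ζ = 9.3/(2·10.2) = 0.4561.
%OS = 100·exp(−πζ/√(1−ζ²)) = 100·exp(−π·0.4561/√0.792) = 20%.

20%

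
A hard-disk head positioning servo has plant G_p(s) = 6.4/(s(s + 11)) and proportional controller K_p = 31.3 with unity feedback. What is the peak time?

From 1 + K_pG_p(s) = 0: s² + 11s + 200.3 = 0 ⇒ ω_n = 14.15, ζ = 0.3886.
Damped frequency ω_d = ω_n√(1−ζ²) = 13.04 rad/s, so peak time T_p = π/ω_d = 0.241 s.

T_p = 0.241 s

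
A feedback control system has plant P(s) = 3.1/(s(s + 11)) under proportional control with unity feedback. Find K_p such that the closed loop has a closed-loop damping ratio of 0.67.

K_p = 21.7

Closed-loop characteristic equation: s² + 11s + K_p·3.1 = 0.
So ω_n = √(3.1K_p) and 2ζω_n = 11, giving ζ = 11/(2√(3.1K_p)).
Setting ζ = 0.67: √(3.1K_p) = 11/(2·0.67) = 8.209, so K_p = 67.39/3.1 = 21.7.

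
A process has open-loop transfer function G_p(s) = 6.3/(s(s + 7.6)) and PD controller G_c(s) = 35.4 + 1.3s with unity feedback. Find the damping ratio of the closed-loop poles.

Forward path: (35.4 + 1.3s)·6.3/(s(s+7.6)). The closed-loop characteristic equation is s² + (7.6 + 6.3·1.3)s + 6.3·35.4 = 0.
That is s² + 15.79s + 223 = 0, so ω_n = 14.93 rad/s and ζ = 15.79/(2·14.93) = 0.5287.

ζ = 0.529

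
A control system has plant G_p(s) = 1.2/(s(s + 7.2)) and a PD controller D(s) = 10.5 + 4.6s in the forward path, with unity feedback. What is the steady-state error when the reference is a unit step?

The open loop D(s)G_p(s) has a pole at the origin (type 1), so the static position error constant is infinite and e_ss = 1/(1+∞) = 0.

0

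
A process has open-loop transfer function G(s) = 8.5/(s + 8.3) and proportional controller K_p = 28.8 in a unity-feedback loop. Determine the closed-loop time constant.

τ = 0.00395 s

Closed-loop transfer function: T(s) = K_p·G(s)/(1 + K_p·G(s)) = 244.8/(s + 8.3 + 244.8) = 244.8/(s + 253.1).
Time constant τ = 1/253.1 = 0.00395 s.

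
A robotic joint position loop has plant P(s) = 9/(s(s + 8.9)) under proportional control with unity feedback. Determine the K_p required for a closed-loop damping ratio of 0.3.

Closed-loop characteristic equation: s² + 8.9s + K_p·9 = 0.
So ω_n = √(9K_p) and 2ζω_n = 8.9, giving ζ = 8.9/(2√(9K_p)).
Setting ζ = 0.3: √(9K_p) = 8.9/(2·0.3) = 14.83, so K_p = 220/9 = 24.4.

K_p = 24.4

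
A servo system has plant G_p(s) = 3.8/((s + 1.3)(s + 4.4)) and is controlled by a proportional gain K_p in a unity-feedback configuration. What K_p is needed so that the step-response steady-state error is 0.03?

For a type-0 loop with proportional control, e_ss = 1/(1 + K_p·G_p(0)).
G_p(0) = 0.6643. Require 1/(1 + K_p·0.6643) = 0.03, so 1 + 0.6643·K_p = 33.33.
K_p = (33.33 − 1)/0.6643 = 48.7.

K_p = 48.7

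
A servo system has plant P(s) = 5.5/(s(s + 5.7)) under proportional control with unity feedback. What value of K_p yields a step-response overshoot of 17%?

K_p = 6.12

From %OS = 100·exp(−πζ/√(1−ζ²)) = 17%, ζ = −ln(0.17)/√(π²+ln²(0.17)) = 0.4913.
Characteristic equation s² + 5.7s + 5.5K_p = 0 gives ζ = 5.7/(2√(5.5K_p)).
Setting ζ = 0.4913: √(5.5K_p) = 5.7/(2·0.4913) = 5.801, so K_p = 33.65/5.5 = 6.12.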